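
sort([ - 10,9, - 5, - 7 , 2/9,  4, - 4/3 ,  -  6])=[ - 10, - 7, - 6, - 5,-4/3, 2/9, 4,9]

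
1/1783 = 1/1783= 0.00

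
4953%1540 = 333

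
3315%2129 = 1186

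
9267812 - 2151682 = 7116130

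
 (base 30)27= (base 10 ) 67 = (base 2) 1000011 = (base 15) 47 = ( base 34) 1X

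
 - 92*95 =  - 8740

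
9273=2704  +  6569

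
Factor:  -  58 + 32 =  - 2^1*13^1 = -26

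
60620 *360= 21823200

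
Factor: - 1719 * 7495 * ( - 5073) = 3^3*5^1*19^1 * 89^1  *191^1*1499^1 = 65360050065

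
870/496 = 1 + 187/248 = 1.75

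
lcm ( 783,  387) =33669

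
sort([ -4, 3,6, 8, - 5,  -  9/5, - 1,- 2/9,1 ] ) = [ - 5, - 4, - 9/5,  -  1, -2/9, 1, 3, 6 , 8]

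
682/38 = 341/19 = 17.95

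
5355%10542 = 5355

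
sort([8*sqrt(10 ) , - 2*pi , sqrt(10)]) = [- 2*pi,sqrt ( 10 ), 8*sqrt(10)] 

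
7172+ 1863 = 9035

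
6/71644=3/35822 =0.00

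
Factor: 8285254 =2^1*19^1*47^1*4639^1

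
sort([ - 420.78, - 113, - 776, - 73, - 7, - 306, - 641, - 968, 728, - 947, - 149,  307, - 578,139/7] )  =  [ - 968, - 947, - 776, - 641, - 578,-420.78 , - 306,  -  149, - 113, - 73, - 7,139/7,307,728 ] 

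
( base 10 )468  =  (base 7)1236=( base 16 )1D4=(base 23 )K8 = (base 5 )3333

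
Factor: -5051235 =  - 3^1*5^1 * 7^1*73^1 * 659^1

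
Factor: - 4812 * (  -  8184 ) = 39381408 = 2^5*3^2*11^1*31^1*401^1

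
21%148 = 21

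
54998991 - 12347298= 42651693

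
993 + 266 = 1259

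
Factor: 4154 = 2^1 * 31^1*67^1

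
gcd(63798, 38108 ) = 14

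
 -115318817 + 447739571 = 332420754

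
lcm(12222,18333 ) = 36666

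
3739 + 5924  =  9663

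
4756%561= 268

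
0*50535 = 0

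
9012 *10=90120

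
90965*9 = 818685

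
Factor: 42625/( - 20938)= - 2^( - 1 ) * 5^3 *11^1*19^ ( - 2)*29^( - 1) *31^1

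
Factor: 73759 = 7^1*41^1*257^1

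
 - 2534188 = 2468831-5003019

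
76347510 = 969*78790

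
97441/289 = 337 + 48/289 = 337.17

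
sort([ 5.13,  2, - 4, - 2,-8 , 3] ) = [ - 8, - 4, -2, 2,3,5.13 ]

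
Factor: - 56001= - 3^1*11^1*1697^1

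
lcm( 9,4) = 36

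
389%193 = 3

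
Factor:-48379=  - 101^1*479^1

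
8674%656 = 146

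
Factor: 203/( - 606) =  - 2^( - 1 ) * 3^( - 1)*7^1*29^1*101^( - 1 )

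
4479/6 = 1493/2 = 746.50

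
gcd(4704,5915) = 7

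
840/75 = 11 + 1/5 = 11.20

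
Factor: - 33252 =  - 2^2*3^1*17^1*163^1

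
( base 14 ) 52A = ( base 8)1772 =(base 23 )1L6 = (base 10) 1018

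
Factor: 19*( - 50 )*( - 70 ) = 66500 = 2^2*5^3*7^1*19^1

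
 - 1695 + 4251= 2556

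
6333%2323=1687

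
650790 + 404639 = 1055429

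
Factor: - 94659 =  - 3^1*139^1*227^1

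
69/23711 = 69/23711 = 0.00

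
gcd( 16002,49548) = 6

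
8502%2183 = 1953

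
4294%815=219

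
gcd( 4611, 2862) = 159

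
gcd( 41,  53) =1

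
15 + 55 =70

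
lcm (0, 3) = 0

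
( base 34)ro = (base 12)666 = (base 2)1110101110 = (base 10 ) 942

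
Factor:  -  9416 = - 2^3* 11^1*107^1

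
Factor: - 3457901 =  - 479^1*7219^1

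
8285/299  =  27 + 212/299 = 27.71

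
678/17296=339/8648 = 0.04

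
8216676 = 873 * 9412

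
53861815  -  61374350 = - 7512535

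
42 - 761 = - 719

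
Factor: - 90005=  - 5^1*47^1*383^1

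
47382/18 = 7897/3=2632.33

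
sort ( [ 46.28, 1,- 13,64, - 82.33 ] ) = [ - 82.33,-13,1,  46.28,64 ]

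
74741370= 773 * 96690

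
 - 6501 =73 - 6574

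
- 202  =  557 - 759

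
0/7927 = 0=0.00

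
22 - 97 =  - 75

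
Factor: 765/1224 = 2^ ( - 3)*5^1 = 5/8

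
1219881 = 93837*13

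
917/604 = 917/604 = 1.52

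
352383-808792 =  - 456409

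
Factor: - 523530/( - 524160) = 2^( - 6 )*3^1 * 13^( - 1) * 277^1 = 831/832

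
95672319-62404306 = 33268013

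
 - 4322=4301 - 8623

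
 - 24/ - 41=24/41=0.59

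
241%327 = 241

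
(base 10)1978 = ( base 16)7BA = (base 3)2201021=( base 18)61g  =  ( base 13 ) b92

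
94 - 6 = 88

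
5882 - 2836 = 3046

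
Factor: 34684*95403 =3308957652 = 2^2*3^1*7^2*11^1*13^1*23^1*29^1*59^1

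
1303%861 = 442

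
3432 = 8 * 429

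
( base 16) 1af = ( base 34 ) cn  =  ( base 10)431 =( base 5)3211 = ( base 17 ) 186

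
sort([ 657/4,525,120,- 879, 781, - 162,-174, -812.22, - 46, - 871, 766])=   [-879 , - 871, - 812.22,-174 ,-162,-46,120,  657/4,525,766,781 ]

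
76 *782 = 59432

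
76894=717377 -640483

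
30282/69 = 10094/23=438.87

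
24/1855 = 24/1855 = 0.01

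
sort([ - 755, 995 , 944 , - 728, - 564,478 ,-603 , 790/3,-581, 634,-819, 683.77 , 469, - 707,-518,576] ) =[ -819, - 755, - 728 , - 707, - 603,- 581,-564 , - 518 , 790/3,469, 478,576 , 634,683.77,944,995]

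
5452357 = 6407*851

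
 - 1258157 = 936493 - 2194650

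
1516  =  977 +539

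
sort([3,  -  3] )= [ - 3, 3]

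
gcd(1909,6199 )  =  1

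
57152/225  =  57152/225 = 254.01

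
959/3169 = 959/3169 = 0.30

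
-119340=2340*( - 51 ) 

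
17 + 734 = 751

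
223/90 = 2 + 43/90=2.48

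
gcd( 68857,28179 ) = 1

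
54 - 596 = - 542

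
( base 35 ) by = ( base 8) 643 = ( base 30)dt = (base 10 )419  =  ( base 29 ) ed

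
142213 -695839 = - 553626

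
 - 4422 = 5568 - 9990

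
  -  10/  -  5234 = 5/2617 = 0.00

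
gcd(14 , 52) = 2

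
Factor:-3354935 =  - 5^1*670987^1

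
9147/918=9 + 295/306 = 9.96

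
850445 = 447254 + 403191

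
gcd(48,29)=1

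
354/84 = 59/14= 4.21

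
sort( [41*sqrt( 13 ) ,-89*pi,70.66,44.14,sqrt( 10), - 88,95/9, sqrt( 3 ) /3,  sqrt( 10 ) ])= [ - 89*pi, - 88, sqrt( 3 )/3 , sqrt( 10),sqrt( 10),95/9, 44.14,70.66,  41*sqrt( 13 ) ]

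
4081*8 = 32648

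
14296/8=1787= 1787.00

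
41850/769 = 41850/769 = 54.42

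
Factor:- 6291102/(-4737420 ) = 2^(-1 )*3^( - 2)*5^( - 1) * 31^( - 1) * 283^( - 1) * 1048517^1= 1048517/789570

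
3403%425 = 3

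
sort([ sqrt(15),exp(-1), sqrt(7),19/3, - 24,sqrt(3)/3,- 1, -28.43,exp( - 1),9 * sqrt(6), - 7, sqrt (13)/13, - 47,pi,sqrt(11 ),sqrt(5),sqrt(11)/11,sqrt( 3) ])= [ - 47, - 28.43, - 24, - 7,-1,sqrt(13 ) /13, sqrt( 11)/11,exp( - 1) , exp( - 1)  ,  sqrt( 3 )/3,sqrt(3),sqrt( 5), sqrt( 7),pi,sqrt( 11), sqrt(15 ) , 19/3,9*sqrt(6) ]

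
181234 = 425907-244673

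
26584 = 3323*8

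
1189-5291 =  - 4102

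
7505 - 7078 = 427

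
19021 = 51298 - 32277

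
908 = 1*908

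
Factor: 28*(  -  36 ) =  - 1008 = -2^4 * 3^2*7^1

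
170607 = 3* 56869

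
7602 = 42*181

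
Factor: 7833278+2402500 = 10235778 = 2^1*3^1*7^1*243709^1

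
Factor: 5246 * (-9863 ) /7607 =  - 2^1 * 7^1* 43^1*61^1*1409^1*7607^( - 1 )= - 51741298/7607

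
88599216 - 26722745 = 61876471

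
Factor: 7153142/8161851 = 2^1 * 3^( - 1)*1579^( -1) * 1723^( - 1 )*3576571^1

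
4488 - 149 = 4339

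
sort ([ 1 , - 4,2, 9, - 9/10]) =[ - 4,-9/10, 1, 2 , 9 ] 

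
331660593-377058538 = - 45397945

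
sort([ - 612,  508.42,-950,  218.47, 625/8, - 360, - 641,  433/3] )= [ - 950  , - 641 , - 612,  -  360,  625/8 , 433/3, 218.47,508.42]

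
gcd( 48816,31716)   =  36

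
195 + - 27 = 168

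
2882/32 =90+1/16 = 90.06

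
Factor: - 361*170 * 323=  - 2^1*5^1*17^2*19^3 =- 19822510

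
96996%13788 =480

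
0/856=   0  =  0.00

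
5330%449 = 391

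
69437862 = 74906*927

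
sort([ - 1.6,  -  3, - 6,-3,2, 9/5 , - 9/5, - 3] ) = [-6, - 3, - 3 , - 3,  -  9/5, - 1.6, 9/5, 2]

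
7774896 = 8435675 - 660779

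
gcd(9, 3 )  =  3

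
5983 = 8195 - 2212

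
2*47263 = 94526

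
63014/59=1068 + 2/59 = 1068.03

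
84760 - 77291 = 7469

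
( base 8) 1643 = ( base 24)1EJ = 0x3A3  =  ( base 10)931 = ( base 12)657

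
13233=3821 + 9412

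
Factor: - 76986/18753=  - 78/19=- 2^1*3^1*13^1*19^(-1)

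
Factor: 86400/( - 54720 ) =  - 30/19= -2^1 * 3^1*5^1*19^( - 1 )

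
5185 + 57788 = 62973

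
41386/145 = 285 + 61/145 = 285.42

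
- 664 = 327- 991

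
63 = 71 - 8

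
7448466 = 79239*94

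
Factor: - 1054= -2^1*17^1 * 31^1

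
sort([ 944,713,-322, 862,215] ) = [ - 322,215 , 713,862 , 944 ]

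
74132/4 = 18533 = 18533.00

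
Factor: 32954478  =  2^1*3^1*5492413^1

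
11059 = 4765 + 6294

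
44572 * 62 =2763464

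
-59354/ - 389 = 59354/389  =  152.58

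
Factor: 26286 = 2^1*3^1*13^1 * 337^1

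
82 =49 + 33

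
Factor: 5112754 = 2^1*47^1*109^1*499^1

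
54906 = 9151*6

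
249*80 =19920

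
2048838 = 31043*66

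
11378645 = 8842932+2535713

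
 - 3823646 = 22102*( - 173)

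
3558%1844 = 1714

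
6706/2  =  3353 = 3353.00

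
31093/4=7773 + 1/4 = 7773.25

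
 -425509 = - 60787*7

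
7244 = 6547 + 697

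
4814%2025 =764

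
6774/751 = 6774/751 = 9.02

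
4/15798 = 2/7899  =  0.00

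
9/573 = 3/191 =0.02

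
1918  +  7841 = 9759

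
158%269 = 158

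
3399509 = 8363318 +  - 4963809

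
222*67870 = 15067140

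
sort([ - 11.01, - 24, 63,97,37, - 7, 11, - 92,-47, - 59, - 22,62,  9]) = [  -  92, - 59, - 47, - 24,  -  22, -11.01, - 7, 9,11,37, 62,63, 97]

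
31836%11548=8740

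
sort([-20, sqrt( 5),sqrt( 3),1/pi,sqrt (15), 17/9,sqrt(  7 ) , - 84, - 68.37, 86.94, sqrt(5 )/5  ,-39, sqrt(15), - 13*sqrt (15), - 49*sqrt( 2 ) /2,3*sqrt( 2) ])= [ - 84 ,-68.37,-13*sqrt (15),  -  39,  -  49 * sqrt ( 2) /2 , - 20, 1/pi, sqrt (5)/5,sqrt( 3 ), 17/9,sqrt(5),sqrt( 7 ),sqrt(15 ), sqrt (15), 3*sqrt (2 ),86.94 ]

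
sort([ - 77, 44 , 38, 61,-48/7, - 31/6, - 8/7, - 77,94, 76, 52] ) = [-77, - 77,  -  48/7, - 31/6,-8/7, 38,44,52, 61, 76,94] 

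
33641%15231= 3179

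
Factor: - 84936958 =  - 2^1*257^1*165247^1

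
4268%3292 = 976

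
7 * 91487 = 640409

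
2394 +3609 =6003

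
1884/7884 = 157/657 = 0.24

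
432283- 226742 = 205541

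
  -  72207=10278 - 82485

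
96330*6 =577980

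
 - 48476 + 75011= 26535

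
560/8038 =280/4019 = 0.07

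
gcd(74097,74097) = 74097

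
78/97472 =39/48736=0.00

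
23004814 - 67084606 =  - 44079792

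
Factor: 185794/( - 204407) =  - 2^1*23^1*577^1*29201^( - 1 ) = - 26542/29201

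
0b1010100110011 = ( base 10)5427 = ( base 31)5K2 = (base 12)3183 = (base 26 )80J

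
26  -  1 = 25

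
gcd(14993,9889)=319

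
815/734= 815/734 = 1.11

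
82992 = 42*1976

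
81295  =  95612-14317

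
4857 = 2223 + 2634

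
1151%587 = 564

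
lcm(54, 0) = 0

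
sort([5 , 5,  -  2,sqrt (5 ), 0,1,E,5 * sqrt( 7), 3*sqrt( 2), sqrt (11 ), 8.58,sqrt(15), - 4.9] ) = [ - 4.9,- 2 , 0,1,  sqrt( 5),E,  sqrt( 11 ),sqrt( 15),3 * sqrt (2), 5,5,8.58 , 5 * sqrt( 7 )]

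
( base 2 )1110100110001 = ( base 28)9ep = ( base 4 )1310301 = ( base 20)idd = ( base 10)7473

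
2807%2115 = 692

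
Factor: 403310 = 2^1*5^1 * 31^1*1301^1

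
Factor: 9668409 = 3^1*109^1*29567^1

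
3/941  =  3/941 = 0.00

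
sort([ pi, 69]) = [ pi, 69]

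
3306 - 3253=53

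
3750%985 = 795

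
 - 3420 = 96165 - 99585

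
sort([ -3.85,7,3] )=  [ - 3.85, 3,  7 ] 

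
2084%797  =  490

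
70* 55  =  3850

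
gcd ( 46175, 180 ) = 5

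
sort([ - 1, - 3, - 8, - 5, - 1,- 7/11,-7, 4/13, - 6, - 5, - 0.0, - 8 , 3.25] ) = [ - 8,  -  8, - 7, - 6, - 5,-5, - 3 , - 1, - 1, - 7/11, - 0.0, 4/13, 3.25]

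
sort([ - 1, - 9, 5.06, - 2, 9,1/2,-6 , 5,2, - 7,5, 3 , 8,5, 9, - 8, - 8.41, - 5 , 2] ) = [ - 9,  -  8.41, - 8, - 7, - 6,  -  5, - 2, - 1,1/2,2,2,3 , 5, 5,5,5.06,8, 9, 9]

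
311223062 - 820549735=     -  509326673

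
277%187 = 90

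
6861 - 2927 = 3934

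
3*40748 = 122244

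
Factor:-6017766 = -2^1 *3^1*23^1*43607^1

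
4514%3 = 2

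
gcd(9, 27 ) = 9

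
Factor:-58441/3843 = -3^( - 2)*7^( - 1 )*61^(  -  1) * 58441^1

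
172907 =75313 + 97594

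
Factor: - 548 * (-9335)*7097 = 2^2*5^1*47^1*137^1*151^1 * 1867^1 = 36305271260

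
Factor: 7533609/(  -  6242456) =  - 2^ ( - 3)*3^1*11^( - 1 )*223^1 *11261^1 * 70937^( - 1) 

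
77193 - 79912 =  - 2719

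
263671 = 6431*41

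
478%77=16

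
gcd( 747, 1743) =249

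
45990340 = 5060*9089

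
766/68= 11 + 9/34 = 11.26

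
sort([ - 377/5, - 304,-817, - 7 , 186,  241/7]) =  [ - 817, - 304,-377/5,-7, 241/7, 186]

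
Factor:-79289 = -7^1 * 47^1*241^1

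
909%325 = 259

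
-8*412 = -3296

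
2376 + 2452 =4828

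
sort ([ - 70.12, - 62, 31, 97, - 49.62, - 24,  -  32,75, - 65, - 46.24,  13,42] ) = [ - 70.12,  -  65, - 62,  -  49.62,-46.24,-32, - 24,13, 31,  42, 75, 97 ] 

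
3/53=3/53   =  0.06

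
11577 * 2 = 23154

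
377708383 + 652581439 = 1030289822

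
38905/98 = 396 + 97/98 = 396.99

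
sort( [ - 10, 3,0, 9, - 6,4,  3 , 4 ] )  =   [ -10, - 6,0, 3 , 3, 4,4, 9] 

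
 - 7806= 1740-9546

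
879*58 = 50982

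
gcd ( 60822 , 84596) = 2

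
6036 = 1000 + 5036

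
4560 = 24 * 190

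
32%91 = 32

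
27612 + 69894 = 97506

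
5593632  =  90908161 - 85314529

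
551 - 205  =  346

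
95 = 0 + 95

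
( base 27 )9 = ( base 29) 9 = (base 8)11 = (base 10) 9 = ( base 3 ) 100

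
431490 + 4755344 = 5186834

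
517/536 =517/536 = 0.96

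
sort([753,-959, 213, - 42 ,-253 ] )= [ - 959, - 253,-42, 213 , 753 ] 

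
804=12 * 67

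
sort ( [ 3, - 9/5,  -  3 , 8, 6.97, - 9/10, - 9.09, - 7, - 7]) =[ - 9.09, - 7, - 7, - 3, - 9/5, - 9/10,3, 6.97, 8]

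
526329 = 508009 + 18320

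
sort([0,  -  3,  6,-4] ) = [  -  4, - 3,  0,6] 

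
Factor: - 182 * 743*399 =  - 2^1 * 3^1 * 7^2 * 13^1*19^1 * 743^1 = -53955174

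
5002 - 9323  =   - 4321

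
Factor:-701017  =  -23^1*29^1 * 1051^1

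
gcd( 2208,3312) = 1104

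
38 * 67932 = 2581416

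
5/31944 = 5/31944= 0.00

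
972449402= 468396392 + 504053010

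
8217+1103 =9320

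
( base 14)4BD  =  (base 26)1af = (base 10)951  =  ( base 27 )186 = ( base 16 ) 3B7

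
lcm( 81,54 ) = 162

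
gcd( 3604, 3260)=4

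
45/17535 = 3/1169 = 0.00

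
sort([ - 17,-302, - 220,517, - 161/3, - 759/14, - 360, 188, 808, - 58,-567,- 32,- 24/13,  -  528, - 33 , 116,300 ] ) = [-567, - 528, - 360 , - 302,  -  220, - 58, - 759/14,  -  161/3,-33, -32, - 17 , - 24/13, 116,  188, 300, 517,808 ]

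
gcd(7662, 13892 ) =2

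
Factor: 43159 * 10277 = 443545043=43^1*239^1*43159^1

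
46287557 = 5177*8941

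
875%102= 59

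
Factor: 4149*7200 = 29872800 = 2^5 * 3^4* 5^2*461^1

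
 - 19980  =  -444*45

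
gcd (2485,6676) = 1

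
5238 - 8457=  -  3219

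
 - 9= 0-9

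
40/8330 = 4/833 = 0.00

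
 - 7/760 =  - 1 + 753/760 = - 0.01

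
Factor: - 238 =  - 2^1*7^1 * 17^1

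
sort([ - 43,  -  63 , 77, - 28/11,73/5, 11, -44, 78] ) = [- 63, - 44, - 43,- 28/11, 11, 73/5, 77,78] 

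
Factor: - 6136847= - 17^1*467^1 * 773^1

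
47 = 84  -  37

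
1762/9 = 195 + 7/9 = 195.78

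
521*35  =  18235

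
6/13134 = 1/2189 = 0.00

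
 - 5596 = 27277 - 32873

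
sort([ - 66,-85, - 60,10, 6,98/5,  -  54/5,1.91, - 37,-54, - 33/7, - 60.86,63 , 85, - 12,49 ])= [-85 , - 66, - 60.86,- 60, - 54, - 37,-12, - 54/5, - 33/7,1.91, 6, 10,98/5,49,  63,85 ]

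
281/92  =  3  +  5/92 = 3.05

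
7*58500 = 409500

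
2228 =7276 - 5048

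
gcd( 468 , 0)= 468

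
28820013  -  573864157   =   - 545044144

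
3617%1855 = 1762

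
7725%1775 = 625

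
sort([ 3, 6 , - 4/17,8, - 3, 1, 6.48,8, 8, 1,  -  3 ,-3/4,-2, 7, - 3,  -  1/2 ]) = [ - 3, - 3, - 3,- 2,  -  3/4,-1/2,-4/17,1,1, 3 , 6, 6.48,7,8, 8, 8 ]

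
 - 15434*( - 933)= 14399922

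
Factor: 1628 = 2^2*11^1*37^1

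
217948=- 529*( - 412) 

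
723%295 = 133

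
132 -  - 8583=8715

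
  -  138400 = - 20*6920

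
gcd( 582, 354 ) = 6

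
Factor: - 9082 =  - 2^1 * 19^1*239^1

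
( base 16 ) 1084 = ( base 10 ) 4228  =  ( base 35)3FS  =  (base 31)4cc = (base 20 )ab8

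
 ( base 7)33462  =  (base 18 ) 182c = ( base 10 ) 8472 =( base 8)20430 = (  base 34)7B6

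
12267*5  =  61335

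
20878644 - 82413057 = -61534413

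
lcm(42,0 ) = 0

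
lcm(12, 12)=12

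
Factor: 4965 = 3^1*5^1*331^1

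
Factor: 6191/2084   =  2^( - 2 ) * 41^1*151^1*521^( - 1 ) 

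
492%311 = 181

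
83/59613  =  83/59613=0.00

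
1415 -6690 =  - 5275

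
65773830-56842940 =8930890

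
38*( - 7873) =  - 299174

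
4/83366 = 2/41683 = 0.00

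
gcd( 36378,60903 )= 9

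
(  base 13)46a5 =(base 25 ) FMC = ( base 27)DH1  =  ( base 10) 9937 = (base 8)23321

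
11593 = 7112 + 4481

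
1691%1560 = 131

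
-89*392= - 34888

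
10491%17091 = 10491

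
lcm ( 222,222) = 222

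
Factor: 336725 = 5^2*13469^1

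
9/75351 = 3/25117 = 0.00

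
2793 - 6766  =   - 3973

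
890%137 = 68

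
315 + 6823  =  7138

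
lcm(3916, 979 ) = 3916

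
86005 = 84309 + 1696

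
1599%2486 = 1599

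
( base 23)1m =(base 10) 45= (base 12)39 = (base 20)25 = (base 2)101101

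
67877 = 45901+21976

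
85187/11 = 85187/11 = 7744.27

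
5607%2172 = 1263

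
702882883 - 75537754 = 627345129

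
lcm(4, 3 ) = 12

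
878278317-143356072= 734922245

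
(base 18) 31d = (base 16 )3EB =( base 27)1a4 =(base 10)1003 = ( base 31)11B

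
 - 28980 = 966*( -30)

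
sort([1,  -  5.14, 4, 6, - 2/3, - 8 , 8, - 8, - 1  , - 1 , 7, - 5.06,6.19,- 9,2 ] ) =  [ - 9, - 8, - 8, - 5.14, - 5.06,-1, - 1,- 2/3, 1,2,4,6,6.19,7,8 ] 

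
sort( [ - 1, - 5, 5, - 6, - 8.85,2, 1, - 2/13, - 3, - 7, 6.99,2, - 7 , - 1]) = [ -8.85, - 7, - 7 , - 6, - 5,- 3, - 1, - 1,-2/13,1,2,  2, 5 , 6.99]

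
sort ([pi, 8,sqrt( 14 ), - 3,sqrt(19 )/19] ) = [ - 3 , sqrt(19) /19, pi, sqrt( 14), 8]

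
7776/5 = 1555 + 1/5 = 1555.20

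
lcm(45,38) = 1710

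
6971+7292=14263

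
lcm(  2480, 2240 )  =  69440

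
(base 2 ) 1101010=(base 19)5B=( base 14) 78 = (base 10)106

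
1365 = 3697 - 2332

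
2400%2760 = 2400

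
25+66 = 91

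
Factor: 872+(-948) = -2^2 * 19^1= - 76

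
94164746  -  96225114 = - 2060368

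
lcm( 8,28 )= 56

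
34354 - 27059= 7295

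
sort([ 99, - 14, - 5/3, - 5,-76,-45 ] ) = [  -  76,-45, - 14 ,-5, - 5/3 , 99 ] 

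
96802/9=96802/9= 10755.78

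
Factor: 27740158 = 2^1* 17^1* 37^1*22051^1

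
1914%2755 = 1914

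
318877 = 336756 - 17879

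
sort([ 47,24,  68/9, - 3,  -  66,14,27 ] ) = [ - 66, - 3, 68/9,14, 24,27,47 ]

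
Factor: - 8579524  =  -2^2*593^1*3617^1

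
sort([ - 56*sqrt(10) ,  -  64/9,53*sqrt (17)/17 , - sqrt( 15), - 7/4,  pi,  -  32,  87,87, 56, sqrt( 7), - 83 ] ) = [- 56*sqrt( 10),-83, - 32,-64/9,  -  sqrt(15 ), - 7/4,sqrt(7),  pi, 53 * sqrt( 17)/17, 56,87, 87]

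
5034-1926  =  3108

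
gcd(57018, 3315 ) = 663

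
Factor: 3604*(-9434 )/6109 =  - 34000136/6109 = - 2^3*17^1*41^( - 1)*53^2 * 89^1*149^(-1 ) 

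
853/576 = 1 + 277/576 = 1.48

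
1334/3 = 444+2/3 = 444.67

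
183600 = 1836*100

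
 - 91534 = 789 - 92323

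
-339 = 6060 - 6399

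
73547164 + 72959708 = 146506872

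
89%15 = 14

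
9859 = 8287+1572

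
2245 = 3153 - 908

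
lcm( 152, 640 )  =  12160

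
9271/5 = 9271/5 = 1854.20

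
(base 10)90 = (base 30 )30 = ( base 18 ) 50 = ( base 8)132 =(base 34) 2M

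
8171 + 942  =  9113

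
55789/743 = 75 + 64/743 = 75.09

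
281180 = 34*8270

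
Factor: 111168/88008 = 24/19 = 2^3*3^1* 19^(-1 ) 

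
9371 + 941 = 10312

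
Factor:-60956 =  - 2^2*7^2*311^1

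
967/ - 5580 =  - 1 + 4613/5580 = -0.17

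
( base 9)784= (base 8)1203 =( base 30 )ld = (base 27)NM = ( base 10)643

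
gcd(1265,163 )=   1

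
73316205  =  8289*8845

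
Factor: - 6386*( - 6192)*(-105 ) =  - 2^5*3^3*5^1*7^1 *31^1*43^1*103^1 =- 4151921760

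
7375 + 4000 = 11375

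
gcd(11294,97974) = 2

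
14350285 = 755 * 19007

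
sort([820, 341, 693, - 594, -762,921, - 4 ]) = [  -  762,  -  594, - 4 , 341, 693 , 820,921 ] 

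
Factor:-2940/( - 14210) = 2^1*3^1*29^(-1 )= 6/29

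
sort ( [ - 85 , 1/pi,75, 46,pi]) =[-85,1/pi,  pi , 46,75]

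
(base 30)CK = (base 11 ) 316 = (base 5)3010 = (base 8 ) 574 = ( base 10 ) 380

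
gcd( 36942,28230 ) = 6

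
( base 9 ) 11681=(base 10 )7849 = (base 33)76S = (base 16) 1ea9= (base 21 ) HGG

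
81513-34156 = 47357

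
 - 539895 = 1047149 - 1587044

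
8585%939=134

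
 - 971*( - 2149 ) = 2086679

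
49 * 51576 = 2527224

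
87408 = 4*21852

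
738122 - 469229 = 268893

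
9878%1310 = 708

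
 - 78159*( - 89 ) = 6956151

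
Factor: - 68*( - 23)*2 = 3128 = 2^3*17^1*23^1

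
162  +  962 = 1124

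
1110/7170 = 37/239 = 0.15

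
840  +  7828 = 8668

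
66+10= 76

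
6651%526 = 339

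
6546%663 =579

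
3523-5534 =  - 2011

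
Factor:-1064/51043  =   - 2^3*7^1*19^1 *51043^( - 1)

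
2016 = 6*336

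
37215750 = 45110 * 825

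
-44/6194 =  - 22/3097 = -0.01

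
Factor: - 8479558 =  - 2^1*331^1*12809^1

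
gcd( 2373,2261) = 7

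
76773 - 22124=54649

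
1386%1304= 82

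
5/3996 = 5/3996 = 0.00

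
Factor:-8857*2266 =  - 20069962 = -2^1*11^1*17^1*103^1*521^1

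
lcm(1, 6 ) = 6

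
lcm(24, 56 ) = 168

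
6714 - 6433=281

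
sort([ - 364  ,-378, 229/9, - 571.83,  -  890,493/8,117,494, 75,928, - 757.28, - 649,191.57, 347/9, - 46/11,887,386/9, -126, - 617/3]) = [ - 890, - 757.28, - 649,-571.83,-378, - 364, - 617/3, - 126, - 46/11,229/9,347/9,386/9,493/8,75,  117, 191.57,494,887,928]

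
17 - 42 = -25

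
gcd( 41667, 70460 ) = 1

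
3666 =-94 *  ( - 39 )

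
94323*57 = 5376411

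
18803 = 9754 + 9049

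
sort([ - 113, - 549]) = [ - 549, - 113]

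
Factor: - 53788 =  - 2^2*7^1*17^1*113^1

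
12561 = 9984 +2577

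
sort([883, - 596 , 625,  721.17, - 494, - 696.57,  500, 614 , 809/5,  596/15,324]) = [ - 696.57, - 596, - 494,596/15,809/5,  324, 500  ,  614 , 625 , 721.17,883] 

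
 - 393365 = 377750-771115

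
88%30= 28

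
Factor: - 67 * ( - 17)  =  17^1*67^1  =  1139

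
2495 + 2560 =5055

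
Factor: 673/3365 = 1/5 = 5^( -1)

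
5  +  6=11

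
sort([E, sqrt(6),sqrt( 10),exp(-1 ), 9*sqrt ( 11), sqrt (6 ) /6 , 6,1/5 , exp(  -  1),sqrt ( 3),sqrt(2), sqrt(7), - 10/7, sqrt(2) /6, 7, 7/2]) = [ - 10/7,1/5,sqrt(2)/6,  exp( - 1), exp (-1),  sqrt(6)/6, sqrt(2), sqrt(3 ), sqrt ( 6), sqrt( 7),E,sqrt(10), 7/2 , 6,  7 , 9*sqrt( 11)] 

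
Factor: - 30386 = - 2^1 *15193^1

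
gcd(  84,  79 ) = 1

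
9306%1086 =618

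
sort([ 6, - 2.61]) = [ - 2.61, 6 ]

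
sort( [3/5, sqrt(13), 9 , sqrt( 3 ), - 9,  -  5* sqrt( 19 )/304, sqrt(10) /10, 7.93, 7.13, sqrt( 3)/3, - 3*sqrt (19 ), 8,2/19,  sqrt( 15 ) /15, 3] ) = [ - 3*sqrt(19), - 9,-5*sqrt ( 19)/304,2/19, sqrt( 15 ) /15,sqrt( 10) /10, sqrt (3) /3, 3/5, sqrt(3), 3, sqrt( 13 )  ,  7.13, 7.93, 8, 9] 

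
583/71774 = 583/71774 = 0.01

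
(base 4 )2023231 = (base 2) 10001011101101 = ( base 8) 21355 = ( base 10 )8941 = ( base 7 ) 35032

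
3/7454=3/7454 = 0.00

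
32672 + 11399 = 44071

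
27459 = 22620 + 4839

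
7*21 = 147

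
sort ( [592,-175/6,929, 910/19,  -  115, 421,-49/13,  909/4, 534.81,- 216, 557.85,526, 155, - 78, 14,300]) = [ - 216,-115, - 78, - 175/6, - 49/13, 14,910/19 , 155, 909/4, 300, 421, 526,534.81, 557.85, 592, 929] 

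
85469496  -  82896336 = 2573160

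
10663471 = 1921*5551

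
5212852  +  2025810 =7238662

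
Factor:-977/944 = - 2^(-4)*59^(  -  1) * 977^1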